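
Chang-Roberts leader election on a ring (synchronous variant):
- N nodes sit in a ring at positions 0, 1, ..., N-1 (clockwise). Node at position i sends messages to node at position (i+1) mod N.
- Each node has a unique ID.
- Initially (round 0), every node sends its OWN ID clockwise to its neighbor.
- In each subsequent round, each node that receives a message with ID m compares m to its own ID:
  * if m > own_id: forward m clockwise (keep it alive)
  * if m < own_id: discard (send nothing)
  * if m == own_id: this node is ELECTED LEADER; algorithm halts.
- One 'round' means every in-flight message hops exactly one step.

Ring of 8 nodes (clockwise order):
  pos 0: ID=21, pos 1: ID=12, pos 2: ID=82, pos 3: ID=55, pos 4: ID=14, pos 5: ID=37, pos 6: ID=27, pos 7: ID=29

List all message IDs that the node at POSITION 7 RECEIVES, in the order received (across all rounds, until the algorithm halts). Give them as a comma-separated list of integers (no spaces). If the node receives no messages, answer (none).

Round 1: pos1(id12) recv 21: fwd; pos2(id82) recv 12: drop; pos3(id55) recv 82: fwd; pos4(id14) recv 55: fwd; pos5(id37) recv 14: drop; pos6(id27) recv 37: fwd; pos7(id29) recv 27: drop; pos0(id21) recv 29: fwd
Round 2: pos2(id82) recv 21: drop; pos4(id14) recv 82: fwd; pos5(id37) recv 55: fwd; pos7(id29) recv 37: fwd; pos1(id12) recv 29: fwd
Round 3: pos5(id37) recv 82: fwd; pos6(id27) recv 55: fwd; pos0(id21) recv 37: fwd; pos2(id82) recv 29: drop
Round 4: pos6(id27) recv 82: fwd; pos7(id29) recv 55: fwd; pos1(id12) recv 37: fwd
Round 5: pos7(id29) recv 82: fwd; pos0(id21) recv 55: fwd; pos2(id82) recv 37: drop
Round 6: pos0(id21) recv 82: fwd; pos1(id12) recv 55: fwd
Round 7: pos1(id12) recv 82: fwd; pos2(id82) recv 55: drop
Round 8: pos2(id82) recv 82: ELECTED

Answer: 27,37,55,82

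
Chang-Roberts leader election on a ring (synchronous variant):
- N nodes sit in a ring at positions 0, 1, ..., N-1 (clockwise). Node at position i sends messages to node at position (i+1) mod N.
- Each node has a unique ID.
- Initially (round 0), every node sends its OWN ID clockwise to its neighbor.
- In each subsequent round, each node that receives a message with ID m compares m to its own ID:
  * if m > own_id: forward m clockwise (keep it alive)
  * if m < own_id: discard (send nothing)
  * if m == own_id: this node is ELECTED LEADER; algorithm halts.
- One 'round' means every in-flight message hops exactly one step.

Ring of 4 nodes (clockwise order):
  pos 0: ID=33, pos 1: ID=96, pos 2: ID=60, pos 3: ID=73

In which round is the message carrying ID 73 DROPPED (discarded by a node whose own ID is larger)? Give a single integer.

Round 1: pos1(id96) recv 33: drop; pos2(id60) recv 96: fwd; pos3(id73) recv 60: drop; pos0(id33) recv 73: fwd
Round 2: pos3(id73) recv 96: fwd; pos1(id96) recv 73: drop
Round 3: pos0(id33) recv 96: fwd
Round 4: pos1(id96) recv 96: ELECTED
Message ID 73 originates at pos 3; dropped at pos 1 in round 2

Answer: 2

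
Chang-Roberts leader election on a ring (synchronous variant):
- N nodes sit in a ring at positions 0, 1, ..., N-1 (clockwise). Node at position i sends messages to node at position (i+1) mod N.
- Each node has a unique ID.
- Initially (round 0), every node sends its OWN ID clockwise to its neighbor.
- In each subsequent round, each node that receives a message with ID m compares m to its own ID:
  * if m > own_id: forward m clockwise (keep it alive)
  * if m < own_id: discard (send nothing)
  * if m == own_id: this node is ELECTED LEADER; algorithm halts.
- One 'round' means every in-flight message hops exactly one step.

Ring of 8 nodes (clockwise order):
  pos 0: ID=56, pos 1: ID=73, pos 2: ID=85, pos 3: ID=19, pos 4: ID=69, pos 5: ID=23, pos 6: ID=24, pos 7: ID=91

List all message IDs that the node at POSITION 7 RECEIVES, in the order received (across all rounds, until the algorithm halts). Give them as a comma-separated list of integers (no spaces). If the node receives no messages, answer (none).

Answer: 24,69,85,91

Derivation:
Round 1: pos1(id73) recv 56: drop; pos2(id85) recv 73: drop; pos3(id19) recv 85: fwd; pos4(id69) recv 19: drop; pos5(id23) recv 69: fwd; pos6(id24) recv 23: drop; pos7(id91) recv 24: drop; pos0(id56) recv 91: fwd
Round 2: pos4(id69) recv 85: fwd; pos6(id24) recv 69: fwd; pos1(id73) recv 91: fwd
Round 3: pos5(id23) recv 85: fwd; pos7(id91) recv 69: drop; pos2(id85) recv 91: fwd
Round 4: pos6(id24) recv 85: fwd; pos3(id19) recv 91: fwd
Round 5: pos7(id91) recv 85: drop; pos4(id69) recv 91: fwd
Round 6: pos5(id23) recv 91: fwd
Round 7: pos6(id24) recv 91: fwd
Round 8: pos7(id91) recv 91: ELECTED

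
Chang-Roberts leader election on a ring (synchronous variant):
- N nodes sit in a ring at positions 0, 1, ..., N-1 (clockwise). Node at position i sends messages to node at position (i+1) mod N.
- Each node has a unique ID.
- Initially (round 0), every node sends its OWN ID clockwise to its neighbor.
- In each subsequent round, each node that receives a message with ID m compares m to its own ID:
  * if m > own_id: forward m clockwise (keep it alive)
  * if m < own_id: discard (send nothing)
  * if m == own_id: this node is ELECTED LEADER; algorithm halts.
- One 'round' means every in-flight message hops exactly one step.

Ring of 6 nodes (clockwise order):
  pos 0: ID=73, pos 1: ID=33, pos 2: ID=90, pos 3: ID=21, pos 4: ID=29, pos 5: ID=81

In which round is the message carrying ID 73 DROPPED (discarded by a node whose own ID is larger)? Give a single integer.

Round 1: pos1(id33) recv 73: fwd; pos2(id90) recv 33: drop; pos3(id21) recv 90: fwd; pos4(id29) recv 21: drop; pos5(id81) recv 29: drop; pos0(id73) recv 81: fwd
Round 2: pos2(id90) recv 73: drop; pos4(id29) recv 90: fwd; pos1(id33) recv 81: fwd
Round 3: pos5(id81) recv 90: fwd; pos2(id90) recv 81: drop
Round 4: pos0(id73) recv 90: fwd
Round 5: pos1(id33) recv 90: fwd
Round 6: pos2(id90) recv 90: ELECTED
Message ID 73 originates at pos 0; dropped at pos 2 in round 2

Answer: 2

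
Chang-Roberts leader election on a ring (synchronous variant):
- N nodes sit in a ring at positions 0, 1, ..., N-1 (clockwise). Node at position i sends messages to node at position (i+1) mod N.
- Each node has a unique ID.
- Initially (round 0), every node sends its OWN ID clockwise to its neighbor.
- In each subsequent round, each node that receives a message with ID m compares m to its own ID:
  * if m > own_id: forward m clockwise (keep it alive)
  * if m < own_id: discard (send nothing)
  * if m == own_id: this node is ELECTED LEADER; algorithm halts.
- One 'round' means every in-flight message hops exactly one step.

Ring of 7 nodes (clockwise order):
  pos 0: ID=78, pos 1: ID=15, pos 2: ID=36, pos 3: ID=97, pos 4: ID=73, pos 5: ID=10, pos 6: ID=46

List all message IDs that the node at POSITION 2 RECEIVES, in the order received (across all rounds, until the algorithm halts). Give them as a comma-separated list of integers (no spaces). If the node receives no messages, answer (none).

Round 1: pos1(id15) recv 78: fwd; pos2(id36) recv 15: drop; pos3(id97) recv 36: drop; pos4(id73) recv 97: fwd; pos5(id10) recv 73: fwd; pos6(id46) recv 10: drop; pos0(id78) recv 46: drop
Round 2: pos2(id36) recv 78: fwd; pos5(id10) recv 97: fwd; pos6(id46) recv 73: fwd
Round 3: pos3(id97) recv 78: drop; pos6(id46) recv 97: fwd; pos0(id78) recv 73: drop
Round 4: pos0(id78) recv 97: fwd
Round 5: pos1(id15) recv 97: fwd
Round 6: pos2(id36) recv 97: fwd
Round 7: pos3(id97) recv 97: ELECTED

Answer: 15,78,97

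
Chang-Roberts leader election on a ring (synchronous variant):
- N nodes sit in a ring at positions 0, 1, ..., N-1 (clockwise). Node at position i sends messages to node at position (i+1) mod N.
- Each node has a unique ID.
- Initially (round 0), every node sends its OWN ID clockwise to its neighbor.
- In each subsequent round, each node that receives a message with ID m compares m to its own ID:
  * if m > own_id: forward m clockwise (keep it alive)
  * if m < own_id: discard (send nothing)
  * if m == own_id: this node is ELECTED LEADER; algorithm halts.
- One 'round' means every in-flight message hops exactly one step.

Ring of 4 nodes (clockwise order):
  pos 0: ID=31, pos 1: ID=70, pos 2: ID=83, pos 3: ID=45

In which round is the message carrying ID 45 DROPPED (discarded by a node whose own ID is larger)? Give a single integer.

Answer: 2

Derivation:
Round 1: pos1(id70) recv 31: drop; pos2(id83) recv 70: drop; pos3(id45) recv 83: fwd; pos0(id31) recv 45: fwd
Round 2: pos0(id31) recv 83: fwd; pos1(id70) recv 45: drop
Round 3: pos1(id70) recv 83: fwd
Round 4: pos2(id83) recv 83: ELECTED
Message ID 45 originates at pos 3; dropped at pos 1 in round 2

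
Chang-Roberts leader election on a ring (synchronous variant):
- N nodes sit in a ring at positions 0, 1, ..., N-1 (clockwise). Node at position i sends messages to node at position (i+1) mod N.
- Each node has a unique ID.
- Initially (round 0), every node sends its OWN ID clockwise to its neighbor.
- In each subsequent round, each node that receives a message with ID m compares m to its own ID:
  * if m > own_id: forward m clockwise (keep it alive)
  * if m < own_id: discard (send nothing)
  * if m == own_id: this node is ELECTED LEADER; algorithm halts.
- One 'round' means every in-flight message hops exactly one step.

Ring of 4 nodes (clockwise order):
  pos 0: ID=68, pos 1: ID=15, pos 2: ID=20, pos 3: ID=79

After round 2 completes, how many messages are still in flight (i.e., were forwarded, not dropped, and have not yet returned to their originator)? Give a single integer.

Answer: 2

Derivation:
Round 1: pos1(id15) recv 68: fwd; pos2(id20) recv 15: drop; pos3(id79) recv 20: drop; pos0(id68) recv 79: fwd
Round 2: pos2(id20) recv 68: fwd; pos1(id15) recv 79: fwd
After round 2: 2 messages still in flight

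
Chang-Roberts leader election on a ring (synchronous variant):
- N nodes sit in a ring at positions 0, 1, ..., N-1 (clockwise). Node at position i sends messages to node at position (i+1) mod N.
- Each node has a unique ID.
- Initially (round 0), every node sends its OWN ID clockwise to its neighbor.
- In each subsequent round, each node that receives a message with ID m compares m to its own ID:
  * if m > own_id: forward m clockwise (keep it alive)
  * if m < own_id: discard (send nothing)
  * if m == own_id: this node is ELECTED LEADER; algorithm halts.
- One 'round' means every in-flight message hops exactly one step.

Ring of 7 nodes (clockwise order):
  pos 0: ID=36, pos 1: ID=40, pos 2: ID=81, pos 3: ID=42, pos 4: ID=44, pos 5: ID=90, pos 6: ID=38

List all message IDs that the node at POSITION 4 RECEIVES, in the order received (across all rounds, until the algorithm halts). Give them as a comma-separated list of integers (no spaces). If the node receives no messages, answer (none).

Answer: 42,81,90

Derivation:
Round 1: pos1(id40) recv 36: drop; pos2(id81) recv 40: drop; pos3(id42) recv 81: fwd; pos4(id44) recv 42: drop; pos5(id90) recv 44: drop; pos6(id38) recv 90: fwd; pos0(id36) recv 38: fwd
Round 2: pos4(id44) recv 81: fwd; pos0(id36) recv 90: fwd; pos1(id40) recv 38: drop
Round 3: pos5(id90) recv 81: drop; pos1(id40) recv 90: fwd
Round 4: pos2(id81) recv 90: fwd
Round 5: pos3(id42) recv 90: fwd
Round 6: pos4(id44) recv 90: fwd
Round 7: pos5(id90) recv 90: ELECTED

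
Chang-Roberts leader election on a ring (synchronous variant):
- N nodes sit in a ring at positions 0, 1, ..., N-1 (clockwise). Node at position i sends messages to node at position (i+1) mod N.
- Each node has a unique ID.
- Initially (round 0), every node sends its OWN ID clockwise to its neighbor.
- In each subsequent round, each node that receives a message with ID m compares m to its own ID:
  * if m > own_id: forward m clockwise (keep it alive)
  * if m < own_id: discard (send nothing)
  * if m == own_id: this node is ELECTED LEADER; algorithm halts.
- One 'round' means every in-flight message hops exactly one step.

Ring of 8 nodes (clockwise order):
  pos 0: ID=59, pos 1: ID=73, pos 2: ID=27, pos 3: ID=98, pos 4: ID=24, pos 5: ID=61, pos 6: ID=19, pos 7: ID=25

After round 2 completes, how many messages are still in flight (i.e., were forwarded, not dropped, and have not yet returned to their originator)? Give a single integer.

Round 1: pos1(id73) recv 59: drop; pos2(id27) recv 73: fwd; pos3(id98) recv 27: drop; pos4(id24) recv 98: fwd; pos5(id61) recv 24: drop; pos6(id19) recv 61: fwd; pos7(id25) recv 19: drop; pos0(id59) recv 25: drop
Round 2: pos3(id98) recv 73: drop; pos5(id61) recv 98: fwd; pos7(id25) recv 61: fwd
After round 2: 2 messages still in flight

Answer: 2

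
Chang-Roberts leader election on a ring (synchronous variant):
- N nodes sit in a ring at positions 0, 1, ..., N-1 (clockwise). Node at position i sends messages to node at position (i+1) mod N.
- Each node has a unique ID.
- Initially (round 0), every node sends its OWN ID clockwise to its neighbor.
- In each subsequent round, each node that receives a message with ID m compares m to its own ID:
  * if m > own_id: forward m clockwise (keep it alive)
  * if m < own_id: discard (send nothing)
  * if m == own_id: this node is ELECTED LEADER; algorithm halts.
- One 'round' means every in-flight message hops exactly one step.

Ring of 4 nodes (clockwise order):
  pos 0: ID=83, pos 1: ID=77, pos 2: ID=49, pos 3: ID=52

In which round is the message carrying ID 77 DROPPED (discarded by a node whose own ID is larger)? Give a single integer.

Answer: 3

Derivation:
Round 1: pos1(id77) recv 83: fwd; pos2(id49) recv 77: fwd; pos3(id52) recv 49: drop; pos0(id83) recv 52: drop
Round 2: pos2(id49) recv 83: fwd; pos3(id52) recv 77: fwd
Round 3: pos3(id52) recv 83: fwd; pos0(id83) recv 77: drop
Round 4: pos0(id83) recv 83: ELECTED
Message ID 77 originates at pos 1; dropped at pos 0 in round 3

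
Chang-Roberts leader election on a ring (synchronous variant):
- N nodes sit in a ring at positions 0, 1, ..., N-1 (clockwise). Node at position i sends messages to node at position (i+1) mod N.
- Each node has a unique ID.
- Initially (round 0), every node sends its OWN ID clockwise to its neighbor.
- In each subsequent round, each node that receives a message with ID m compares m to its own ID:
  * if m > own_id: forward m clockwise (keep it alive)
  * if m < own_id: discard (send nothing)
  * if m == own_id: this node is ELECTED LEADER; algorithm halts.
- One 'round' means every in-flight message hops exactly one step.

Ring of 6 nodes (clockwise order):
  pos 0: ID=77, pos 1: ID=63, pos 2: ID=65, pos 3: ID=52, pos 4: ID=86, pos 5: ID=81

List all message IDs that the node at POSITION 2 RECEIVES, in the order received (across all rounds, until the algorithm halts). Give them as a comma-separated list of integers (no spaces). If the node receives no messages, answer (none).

Answer: 63,77,81,86

Derivation:
Round 1: pos1(id63) recv 77: fwd; pos2(id65) recv 63: drop; pos3(id52) recv 65: fwd; pos4(id86) recv 52: drop; pos5(id81) recv 86: fwd; pos0(id77) recv 81: fwd
Round 2: pos2(id65) recv 77: fwd; pos4(id86) recv 65: drop; pos0(id77) recv 86: fwd; pos1(id63) recv 81: fwd
Round 3: pos3(id52) recv 77: fwd; pos1(id63) recv 86: fwd; pos2(id65) recv 81: fwd
Round 4: pos4(id86) recv 77: drop; pos2(id65) recv 86: fwd; pos3(id52) recv 81: fwd
Round 5: pos3(id52) recv 86: fwd; pos4(id86) recv 81: drop
Round 6: pos4(id86) recv 86: ELECTED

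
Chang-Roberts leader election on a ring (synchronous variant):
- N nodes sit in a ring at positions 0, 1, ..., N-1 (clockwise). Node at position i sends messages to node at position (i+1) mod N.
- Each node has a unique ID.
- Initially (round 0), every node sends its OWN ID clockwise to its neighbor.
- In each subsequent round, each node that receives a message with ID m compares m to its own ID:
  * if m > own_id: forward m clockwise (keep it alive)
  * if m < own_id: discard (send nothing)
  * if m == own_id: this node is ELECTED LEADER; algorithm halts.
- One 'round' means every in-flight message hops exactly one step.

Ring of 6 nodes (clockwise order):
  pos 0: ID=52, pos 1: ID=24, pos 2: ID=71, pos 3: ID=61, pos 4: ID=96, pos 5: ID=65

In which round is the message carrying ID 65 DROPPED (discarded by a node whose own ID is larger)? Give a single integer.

Round 1: pos1(id24) recv 52: fwd; pos2(id71) recv 24: drop; pos3(id61) recv 71: fwd; pos4(id96) recv 61: drop; pos5(id65) recv 96: fwd; pos0(id52) recv 65: fwd
Round 2: pos2(id71) recv 52: drop; pos4(id96) recv 71: drop; pos0(id52) recv 96: fwd; pos1(id24) recv 65: fwd
Round 3: pos1(id24) recv 96: fwd; pos2(id71) recv 65: drop
Round 4: pos2(id71) recv 96: fwd
Round 5: pos3(id61) recv 96: fwd
Round 6: pos4(id96) recv 96: ELECTED
Message ID 65 originates at pos 5; dropped at pos 2 in round 3

Answer: 3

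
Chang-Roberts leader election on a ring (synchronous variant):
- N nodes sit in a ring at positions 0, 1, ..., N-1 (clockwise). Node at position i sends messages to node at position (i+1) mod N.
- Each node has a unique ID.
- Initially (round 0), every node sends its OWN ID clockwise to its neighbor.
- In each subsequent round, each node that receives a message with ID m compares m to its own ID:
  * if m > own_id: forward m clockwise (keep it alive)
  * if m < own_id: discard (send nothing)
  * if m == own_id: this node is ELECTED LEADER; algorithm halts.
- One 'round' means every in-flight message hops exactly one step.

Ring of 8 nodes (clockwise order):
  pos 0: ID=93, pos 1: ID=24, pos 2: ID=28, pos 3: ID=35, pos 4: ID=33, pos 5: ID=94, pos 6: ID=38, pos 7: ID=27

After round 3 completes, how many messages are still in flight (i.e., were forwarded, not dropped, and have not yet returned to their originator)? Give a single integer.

Answer: 2

Derivation:
Round 1: pos1(id24) recv 93: fwd; pos2(id28) recv 24: drop; pos3(id35) recv 28: drop; pos4(id33) recv 35: fwd; pos5(id94) recv 33: drop; pos6(id38) recv 94: fwd; pos7(id27) recv 38: fwd; pos0(id93) recv 27: drop
Round 2: pos2(id28) recv 93: fwd; pos5(id94) recv 35: drop; pos7(id27) recv 94: fwd; pos0(id93) recv 38: drop
Round 3: pos3(id35) recv 93: fwd; pos0(id93) recv 94: fwd
After round 3: 2 messages still in flight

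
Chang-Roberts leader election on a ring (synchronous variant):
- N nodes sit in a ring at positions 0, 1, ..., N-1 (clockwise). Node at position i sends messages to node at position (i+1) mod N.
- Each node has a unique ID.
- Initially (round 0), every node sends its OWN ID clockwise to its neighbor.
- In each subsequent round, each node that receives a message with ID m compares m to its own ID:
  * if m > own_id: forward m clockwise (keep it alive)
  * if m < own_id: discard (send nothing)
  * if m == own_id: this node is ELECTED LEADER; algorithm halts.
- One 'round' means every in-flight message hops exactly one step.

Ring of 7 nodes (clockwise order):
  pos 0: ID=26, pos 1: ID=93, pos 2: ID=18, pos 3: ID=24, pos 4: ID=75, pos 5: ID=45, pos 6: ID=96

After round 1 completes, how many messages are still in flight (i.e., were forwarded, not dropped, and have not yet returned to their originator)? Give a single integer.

Answer: 3

Derivation:
Round 1: pos1(id93) recv 26: drop; pos2(id18) recv 93: fwd; pos3(id24) recv 18: drop; pos4(id75) recv 24: drop; pos5(id45) recv 75: fwd; pos6(id96) recv 45: drop; pos0(id26) recv 96: fwd
After round 1: 3 messages still in flight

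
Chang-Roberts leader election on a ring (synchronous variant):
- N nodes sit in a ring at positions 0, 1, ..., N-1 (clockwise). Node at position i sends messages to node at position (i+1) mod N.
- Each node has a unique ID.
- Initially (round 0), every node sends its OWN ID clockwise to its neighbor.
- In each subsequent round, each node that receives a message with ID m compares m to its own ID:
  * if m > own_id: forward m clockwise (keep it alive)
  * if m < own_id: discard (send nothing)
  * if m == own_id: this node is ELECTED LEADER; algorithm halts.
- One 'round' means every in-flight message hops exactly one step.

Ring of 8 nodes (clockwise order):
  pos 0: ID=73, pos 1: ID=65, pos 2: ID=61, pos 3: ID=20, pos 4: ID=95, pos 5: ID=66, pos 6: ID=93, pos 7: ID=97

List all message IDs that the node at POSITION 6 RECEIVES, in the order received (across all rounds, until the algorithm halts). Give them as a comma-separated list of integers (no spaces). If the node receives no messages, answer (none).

Answer: 66,95,97

Derivation:
Round 1: pos1(id65) recv 73: fwd; pos2(id61) recv 65: fwd; pos3(id20) recv 61: fwd; pos4(id95) recv 20: drop; pos5(id66) recv 95: fwd; pos6(id93) recv 66: drop; pos7(id97) recv 93: drop; pos0(id73) recv 97: fwd
Round 2: pos2(id61) recv 73: fwd; pos3(id20) recv 65: fwd; pos4(id95) recv 61: drop; pos6(id93) recv 95: fwd; pos1(id65) recv 97: fwd
Round 3: pos3(id20) recv 73: fwd; pos4(id95) recv 65: drop; pos7(id97) recv 95: drop; pos2(id61) recv 97: fwd
Round 4: pos4(id95) recv 73: drop; pos3(id20) recv 97: fwd
Round 5: pos4(id95) recv 97: fwd
Round 6: pos5(id66) recv 97: fwd
Round 7: pos6(id93) recv 97: fwd
Round 8: pos7(id97) recv 97: ELECTED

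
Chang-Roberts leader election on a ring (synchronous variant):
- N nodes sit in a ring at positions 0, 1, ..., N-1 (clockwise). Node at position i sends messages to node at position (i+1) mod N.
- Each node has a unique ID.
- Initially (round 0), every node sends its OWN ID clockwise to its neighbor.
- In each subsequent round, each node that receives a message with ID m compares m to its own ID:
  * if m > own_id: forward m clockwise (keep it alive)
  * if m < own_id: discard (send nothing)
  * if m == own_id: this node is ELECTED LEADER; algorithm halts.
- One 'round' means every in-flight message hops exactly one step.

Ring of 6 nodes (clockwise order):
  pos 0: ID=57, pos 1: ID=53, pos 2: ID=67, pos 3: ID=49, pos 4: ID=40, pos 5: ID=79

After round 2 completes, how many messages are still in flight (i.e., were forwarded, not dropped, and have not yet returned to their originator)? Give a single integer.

Round 1: pos1(id53) recv 57: fwd; pos2(id67) recv 53: drop; pos3(id49) recv 67: fwd; pos4(id40) recv 49: fwd; pos5(id79) recv 40: drop; pos0(id57) recv 79: fwd
Round 2: pos2(id67) recv 57: drop; pos4(id40) recv 67: fwd; pos5(id79) recv 49: drop; pos1(id53) recv 79: fwd
After round 2: 2 messages still in flight

Answer: 2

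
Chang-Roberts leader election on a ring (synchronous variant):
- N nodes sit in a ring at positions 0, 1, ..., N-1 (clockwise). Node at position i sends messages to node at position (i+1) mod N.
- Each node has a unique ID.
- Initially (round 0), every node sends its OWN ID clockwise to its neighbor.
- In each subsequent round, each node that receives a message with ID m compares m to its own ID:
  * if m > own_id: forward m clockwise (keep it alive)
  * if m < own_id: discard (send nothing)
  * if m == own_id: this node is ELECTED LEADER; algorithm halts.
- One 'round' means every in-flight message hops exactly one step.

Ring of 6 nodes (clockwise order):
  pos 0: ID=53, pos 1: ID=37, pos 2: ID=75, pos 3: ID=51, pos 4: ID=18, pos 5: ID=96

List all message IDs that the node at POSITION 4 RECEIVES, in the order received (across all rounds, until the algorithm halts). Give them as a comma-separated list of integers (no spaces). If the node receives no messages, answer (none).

Answer: 51,75,96

Derivation:
Round 1: pos1(id37) recv 53: fwd; pos2(id75) recv 37: drop; pos3(id51) recv 75: fwd; pos4(id18) recv 51: fwd; pos5(id96) recv 18: drop; pos0(id53) recv 96: fwd
Round 2: pos2(id75) recv 53: drop; pos4(id18) recv 75: fwd; pos5(id96) recv 51: drop; pos1(id37) recv 96: fwd
Round 3: pos5(id96) recv 75: drop; pos2(id75) recv 96: fwd
Round 4: pos3(id51) recv 96: fwd
Round 5: pos4(id18) recv 96: fwd
Round 6: pos5(id96) recv 96: ELECTED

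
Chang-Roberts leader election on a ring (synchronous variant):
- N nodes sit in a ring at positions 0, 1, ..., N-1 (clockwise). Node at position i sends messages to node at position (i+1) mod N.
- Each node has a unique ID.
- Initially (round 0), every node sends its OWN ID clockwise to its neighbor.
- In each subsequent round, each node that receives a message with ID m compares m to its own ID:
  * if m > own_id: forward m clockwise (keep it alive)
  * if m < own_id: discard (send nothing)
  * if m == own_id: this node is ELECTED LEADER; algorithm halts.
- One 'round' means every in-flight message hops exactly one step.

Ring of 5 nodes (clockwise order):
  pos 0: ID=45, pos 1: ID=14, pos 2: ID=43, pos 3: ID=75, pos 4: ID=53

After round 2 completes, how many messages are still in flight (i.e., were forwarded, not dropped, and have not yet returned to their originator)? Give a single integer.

Answer: 3

Derivation:
Round 1: pos1(id14) recv 45: fwd; pos2(id43) recv 14: drop; pos3(id75) recv 43: drop; pos4(id53) recv 75: fwd; pos0(id45) recv 53: fwd
Round 2: pos2(id43) recv 45: fwd; pos0(id45) recv 75: fwd; pos1(id14) recv 53: fwd
After round 2: 3 messages still in flight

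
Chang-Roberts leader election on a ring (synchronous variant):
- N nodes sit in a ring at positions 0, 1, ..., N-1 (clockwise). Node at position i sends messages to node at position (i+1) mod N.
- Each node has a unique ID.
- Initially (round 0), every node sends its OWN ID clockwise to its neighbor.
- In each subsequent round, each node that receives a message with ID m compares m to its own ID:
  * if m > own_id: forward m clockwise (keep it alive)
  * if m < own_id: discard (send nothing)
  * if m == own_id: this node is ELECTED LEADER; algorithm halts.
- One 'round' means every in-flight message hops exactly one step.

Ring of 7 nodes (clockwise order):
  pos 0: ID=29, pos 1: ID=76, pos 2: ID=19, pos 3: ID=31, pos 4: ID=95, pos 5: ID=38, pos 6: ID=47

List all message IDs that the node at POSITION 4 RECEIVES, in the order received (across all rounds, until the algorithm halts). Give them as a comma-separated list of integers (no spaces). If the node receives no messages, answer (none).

Round 1: pos1(id76) recv 29: drop; pos2(id19) recv 76: fwd; pos3(id31) recv 19: drop; pos4(id95) recv 31: drop; pos5(id38) recv 95: fwd; pos6(id47) recv 38: drop; pos0(id29) recv 47: fwd
Round 2: pos3(id31) recv 76: fwd; pos6(id47) recv 95: fwd; pos1(id76) recv 47: drop
Round 3: pos4(id95) recv 76: drop; pos0(id29) recv 95: fwd
Round 4: pos1(id76) recv 95: fwd
Round 5: pos2(id19) recv 95: fwd
Round 6: pos3(id31) recv 95: fwd
Round 7: pos4(id95) recv 95: ELECTED

Answer: 31,76,95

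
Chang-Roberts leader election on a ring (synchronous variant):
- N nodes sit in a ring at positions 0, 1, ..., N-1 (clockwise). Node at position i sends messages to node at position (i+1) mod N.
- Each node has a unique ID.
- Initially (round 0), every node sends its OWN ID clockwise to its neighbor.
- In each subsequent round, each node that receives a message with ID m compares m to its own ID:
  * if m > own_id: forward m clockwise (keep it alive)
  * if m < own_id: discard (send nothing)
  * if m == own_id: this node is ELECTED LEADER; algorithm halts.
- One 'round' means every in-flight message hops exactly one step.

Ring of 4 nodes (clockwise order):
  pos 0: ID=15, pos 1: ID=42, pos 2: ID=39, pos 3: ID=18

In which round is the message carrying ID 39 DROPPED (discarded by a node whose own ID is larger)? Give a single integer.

Answer: 3

Derivation:
Round 1: pos1(id42) recv 15: drop; pos2(id39) recv 42: fwd; pos3(id18) recv 39: fwd; pos0(id15) recv 18: fwd
Round 2: pos3(id18) recv 42: fwd; pos0(id15) recv 39: fwd; pos1(id42) recv 18: drop
Round 3: pos0(id15) recv 42: fwd; pos1(id42) recv 39: drop
Round 4: pos1(id42) recv 42: ELECTED
Message ID 39 originates at pos 2; dropped at pos 1 in round 3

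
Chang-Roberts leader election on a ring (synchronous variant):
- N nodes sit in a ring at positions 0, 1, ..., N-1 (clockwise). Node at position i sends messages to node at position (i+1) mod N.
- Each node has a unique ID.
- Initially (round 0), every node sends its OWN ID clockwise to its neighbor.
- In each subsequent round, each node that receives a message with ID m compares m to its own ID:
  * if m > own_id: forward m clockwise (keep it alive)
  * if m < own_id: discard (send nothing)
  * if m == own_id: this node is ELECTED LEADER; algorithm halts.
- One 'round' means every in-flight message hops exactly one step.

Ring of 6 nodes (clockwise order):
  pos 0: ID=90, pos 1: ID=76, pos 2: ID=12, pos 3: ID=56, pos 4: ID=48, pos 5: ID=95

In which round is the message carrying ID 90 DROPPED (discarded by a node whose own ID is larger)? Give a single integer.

Round 1: pos1(id76) recv 90: fwd; pos2(id12) recv 76: fwd; pos3(id56) recv 12: drop; pos4(id48) recv 56: fwd; pos5(id95) recv 48: drop; pos0(id90) recv 95: fwd
Round 2: pos2(id12) recv 90: fwd; pos3(id56) recv 76: fwd; pos5(id95) recv 56: drop; pos1(id76) recv 95: fwd
Round 3: pos3(id56) recv 90: fwd; pos4(id48) recv 76: fwd; pos2(id12) recv 95: fwd
Round 4: pos4(id48) recv 90: fwd; pos5(id95) recv 76: drop; pos3(id56) recv 95: fwd
Round 5: pos5(id95) recv 90: drop; pos4(id48) recv 95: fwd
Round 6: pos5(id95) recv 95: ELECTED
Message ID 90 originates at pos 0; dropped at pos 5 in round 5

Answer: 5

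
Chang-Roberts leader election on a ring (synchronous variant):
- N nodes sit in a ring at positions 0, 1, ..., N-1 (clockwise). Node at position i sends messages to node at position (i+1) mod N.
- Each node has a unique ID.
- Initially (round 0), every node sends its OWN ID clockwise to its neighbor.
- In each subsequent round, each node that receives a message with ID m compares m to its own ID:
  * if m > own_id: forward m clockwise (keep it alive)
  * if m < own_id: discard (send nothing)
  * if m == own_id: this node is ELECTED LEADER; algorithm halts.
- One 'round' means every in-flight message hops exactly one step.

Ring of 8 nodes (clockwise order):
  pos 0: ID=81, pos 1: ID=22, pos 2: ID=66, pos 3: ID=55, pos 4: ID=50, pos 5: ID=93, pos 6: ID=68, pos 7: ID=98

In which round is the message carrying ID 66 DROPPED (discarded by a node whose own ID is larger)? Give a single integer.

Answer: 3

Derivation:
Round 1: pos1(id22) recv 81: fwd; pos2(id66) recv 22: drop; pos3(id55) recv 66: fwd; pos4(id50) recv 55: fwd; pos5(id93) recv 50: drop; pos6(id68) recv 93: fwd; pos7(id98) recv 68: drop; pos0(id81) recv 98: fwd
Round 2: pos2(id66) recv 81: fwd; pos4(id50) recv 66: fwd; pos5(id93) recv 55: drop; pos7(id98) recv 93: drop; pos1(id22) recv 98: fwd
Round 3: pos3(id55) recv 81: fwd; pos5(id93) recv 66: drop; pos2(id66) recv 98: fwd
Round 4: pos4(id50) recv 81: fwd; pos3(id55) recv 98: fwd
Round 5: pos5(id93) recv 81: drop; pos4(id50) recv 98: fwd
Round 6: pos5(id93) recv 98: fwd
Round 7: pos6(id68) recv 98: fwd
Round 8: pos7(id98) recv 98: ELECTED
Message ID 66 originates at pos 2; dropped at pos 5 in round 3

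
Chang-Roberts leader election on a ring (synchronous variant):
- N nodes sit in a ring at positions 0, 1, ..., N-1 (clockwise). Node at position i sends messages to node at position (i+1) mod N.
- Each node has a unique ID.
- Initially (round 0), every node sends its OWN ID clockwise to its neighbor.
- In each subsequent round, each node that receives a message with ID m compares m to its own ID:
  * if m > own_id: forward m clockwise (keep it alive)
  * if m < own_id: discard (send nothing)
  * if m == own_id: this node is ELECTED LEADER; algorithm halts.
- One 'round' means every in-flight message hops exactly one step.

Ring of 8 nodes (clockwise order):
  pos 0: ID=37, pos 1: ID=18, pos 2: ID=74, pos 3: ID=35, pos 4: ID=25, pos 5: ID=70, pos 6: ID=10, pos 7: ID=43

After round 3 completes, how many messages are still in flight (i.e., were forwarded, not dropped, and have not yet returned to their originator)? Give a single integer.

Answer: 2

Derivation:
Round 1: pos1(id18) recv 37: fwd; pos2(id74) recv 18: drop; pos3(id35) recv 74: fwd; pos4(id25) recv 35: fwd; pos5(id70) recv 25: drop; pos6(id10) recv 70: fwd; pos7(id43) recv 10: drop; pos0(id37) recv 43: fwd
Round 2: pos2(id74) recv 37: drop; pos4(id25) recv 74: fwd; pos5(id70) recv 35: drop; pos7(id43) recv 70: fwd; pos1(id18) recv 43: fwd
Round 3: pos5(id70) recv 74: fwd; pos0(id37) recv 70: fwd; pos2(id74) recv 43: drop
After round 3: 2 messages still in flight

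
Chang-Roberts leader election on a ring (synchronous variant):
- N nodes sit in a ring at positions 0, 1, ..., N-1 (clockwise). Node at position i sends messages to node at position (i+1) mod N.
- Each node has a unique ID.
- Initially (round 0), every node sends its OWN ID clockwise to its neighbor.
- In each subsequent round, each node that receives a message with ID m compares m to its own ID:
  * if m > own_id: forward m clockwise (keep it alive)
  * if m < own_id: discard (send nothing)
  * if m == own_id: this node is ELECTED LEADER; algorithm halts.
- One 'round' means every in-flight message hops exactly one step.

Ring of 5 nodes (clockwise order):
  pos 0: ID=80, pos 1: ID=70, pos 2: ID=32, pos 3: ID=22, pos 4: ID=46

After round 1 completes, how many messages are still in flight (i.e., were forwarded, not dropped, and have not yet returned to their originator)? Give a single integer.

Round 1: pos1(id70) recv 80: fwd; pos2(id32) recv 70: fwd; pos3(id22) recv 32: fwd; pos4(id46) recv 22: drop; pos0(id80) recv 46: drop
After round 1: 3 messages still in flight

Answer: 3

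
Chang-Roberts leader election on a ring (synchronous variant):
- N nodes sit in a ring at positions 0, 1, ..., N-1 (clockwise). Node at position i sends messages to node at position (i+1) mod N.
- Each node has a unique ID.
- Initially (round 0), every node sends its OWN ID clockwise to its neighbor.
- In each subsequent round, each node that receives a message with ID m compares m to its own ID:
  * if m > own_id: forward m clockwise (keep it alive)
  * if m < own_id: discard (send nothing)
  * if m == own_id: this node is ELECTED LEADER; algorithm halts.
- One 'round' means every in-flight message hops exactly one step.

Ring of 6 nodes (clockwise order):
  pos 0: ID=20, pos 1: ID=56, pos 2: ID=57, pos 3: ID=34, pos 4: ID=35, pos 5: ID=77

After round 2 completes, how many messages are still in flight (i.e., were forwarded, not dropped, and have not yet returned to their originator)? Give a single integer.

Round 1: pos1(id56) recv 20: drop; pos2(id57) recv 56: drop; pos3(id34) recv 57: fwd; pos4(id35) recv 34: drop; pos5(id77) recv 35: drop; pos0(id20) recv 77: fwd
Round 2: pos4(id35) recv 57: fwd; pos1(id56) recv 77: fwd
After round 2: 2 messages still in flight

Answer: 2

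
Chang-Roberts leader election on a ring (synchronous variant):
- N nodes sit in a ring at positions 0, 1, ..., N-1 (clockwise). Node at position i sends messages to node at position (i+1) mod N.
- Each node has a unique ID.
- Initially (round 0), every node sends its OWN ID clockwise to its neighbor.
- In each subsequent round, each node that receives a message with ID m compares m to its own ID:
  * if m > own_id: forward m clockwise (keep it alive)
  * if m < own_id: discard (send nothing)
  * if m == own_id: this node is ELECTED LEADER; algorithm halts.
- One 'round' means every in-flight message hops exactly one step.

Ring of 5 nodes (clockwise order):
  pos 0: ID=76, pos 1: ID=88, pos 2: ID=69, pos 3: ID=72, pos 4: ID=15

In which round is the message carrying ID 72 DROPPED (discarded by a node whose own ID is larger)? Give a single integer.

Round 1: pos1(id88) recv 76: drop; pos2(id69) recv 88: fwd; pos3(id72) recv 69: drop; pos4(id15) recv 72: fwd; pos0(id76) recv 15: drop
Round 2: pos3(id72) recv 88: fwd; pos0(id76) recv 72: drop
Round 3: pos4(id15) recv 88: fwd
Round 4: pos0(id76) recv 88: fwd
Round 5: pos1(id88) recv 88: ELECTED
Message ID 72 originates at pos 3; dropped at pos 0 in round 2

Answer: 2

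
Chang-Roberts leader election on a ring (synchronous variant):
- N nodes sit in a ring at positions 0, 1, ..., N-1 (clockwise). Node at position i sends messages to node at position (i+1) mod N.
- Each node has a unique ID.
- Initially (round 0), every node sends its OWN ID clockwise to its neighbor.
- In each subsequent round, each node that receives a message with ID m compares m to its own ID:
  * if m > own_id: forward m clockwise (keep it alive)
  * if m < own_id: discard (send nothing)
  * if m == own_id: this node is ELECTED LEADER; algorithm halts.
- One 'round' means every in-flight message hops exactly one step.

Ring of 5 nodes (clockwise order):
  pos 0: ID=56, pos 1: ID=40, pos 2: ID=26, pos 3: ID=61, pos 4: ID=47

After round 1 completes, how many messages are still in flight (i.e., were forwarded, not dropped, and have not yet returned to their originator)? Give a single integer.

Round 1: pos1(id40) recv 56: fwd; pos2(id26) recv 40: fwd; pos3(id61) recv 26: drop; pos4(id47) recv 61: fwd; pos0(id56) recv 47: drop
After round 1: 3 messages still in flight

Answer: 3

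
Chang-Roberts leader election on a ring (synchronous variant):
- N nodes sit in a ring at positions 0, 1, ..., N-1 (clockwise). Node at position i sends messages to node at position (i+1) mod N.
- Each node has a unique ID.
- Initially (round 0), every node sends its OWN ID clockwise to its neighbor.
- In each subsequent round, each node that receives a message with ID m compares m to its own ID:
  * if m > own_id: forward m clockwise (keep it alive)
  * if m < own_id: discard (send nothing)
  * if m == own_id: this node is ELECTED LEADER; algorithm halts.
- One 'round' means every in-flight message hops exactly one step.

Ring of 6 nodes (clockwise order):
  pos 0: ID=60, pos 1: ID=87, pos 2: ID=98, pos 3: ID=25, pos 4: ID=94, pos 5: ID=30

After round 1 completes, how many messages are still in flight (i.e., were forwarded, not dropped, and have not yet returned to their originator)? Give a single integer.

Round 1: pos1(id87) recv 60: drop; pos2(id98) recv 87: drop; pos3(id25) recv 98: fwd; pos4(id94) recv 25: drop; pos5(id30) recv 94: fwd; pos0(id60) recv 30: drop
After round 1: 2 messages still in flight

Answer: 2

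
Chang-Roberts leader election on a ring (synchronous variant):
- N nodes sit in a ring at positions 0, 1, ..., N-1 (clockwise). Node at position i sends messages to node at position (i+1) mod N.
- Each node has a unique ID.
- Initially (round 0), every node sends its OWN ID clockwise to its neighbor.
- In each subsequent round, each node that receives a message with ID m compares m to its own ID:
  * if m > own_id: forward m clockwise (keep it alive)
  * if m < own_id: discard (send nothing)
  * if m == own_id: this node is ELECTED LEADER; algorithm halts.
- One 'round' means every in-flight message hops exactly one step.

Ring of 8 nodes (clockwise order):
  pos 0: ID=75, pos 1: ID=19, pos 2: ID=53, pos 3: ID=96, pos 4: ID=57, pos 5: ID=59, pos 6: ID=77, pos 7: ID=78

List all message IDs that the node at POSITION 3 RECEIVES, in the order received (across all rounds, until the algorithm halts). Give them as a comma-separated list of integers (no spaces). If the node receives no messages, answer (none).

Round 1: pos1(id19) recv 75: fwd; pos2(id53) recv 19: drop; pos3(id96) recv 53: drop; pos4(id57) recv 96: fwd; pos5(id59) recv 57: drop; pos6(id77) recv 59: drop; pos7(id78) recv 77: drop; pos0(id75) recv 78: fwd
Round 2: pos2(id53) recv 75: fwd; pos5(id59) recv 96: fwd; pos1(id19) recv 78: fwd
Round 3: pos3(id96) recv 75: drop; pos6(id77) recv 96: fwd; pos2(id53) recv 78: fwd
Round 4: pos7(id78) recv 96: fwd; pos3(id96) recv 78: drop
Round 5: pos0(id75) recv 96: fwd
Round 6: pos1(id19) recv 96: fwd
Round 7: pos2(id53) recv 96: fwd
Round 8: pos3(id96) recv 96: ELECTED

Answer: 53,75,78,96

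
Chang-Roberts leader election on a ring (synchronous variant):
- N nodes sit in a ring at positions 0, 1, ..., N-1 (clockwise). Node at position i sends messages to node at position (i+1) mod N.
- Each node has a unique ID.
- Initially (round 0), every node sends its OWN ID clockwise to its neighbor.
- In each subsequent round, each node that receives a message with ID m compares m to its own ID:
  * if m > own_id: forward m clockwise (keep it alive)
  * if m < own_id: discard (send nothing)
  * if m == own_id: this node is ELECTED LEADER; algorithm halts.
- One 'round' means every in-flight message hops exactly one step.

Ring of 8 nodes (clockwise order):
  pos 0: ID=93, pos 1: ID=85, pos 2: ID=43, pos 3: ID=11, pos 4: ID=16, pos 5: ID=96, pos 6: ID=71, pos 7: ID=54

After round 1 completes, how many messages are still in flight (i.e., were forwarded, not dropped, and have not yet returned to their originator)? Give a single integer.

Answer: 5

Derivation:
Round 1: pos1(id85) recv 93: fwd; pos2(id43) recv 85: fwd; pos3(id11) recv 43: fwd; pos4(id16) recv 11: drop; pos5(id96) recv 16: drop; pos6(id71) recv 96: fwd; pos7(id54) recv 71: fwd; pos0(id93) recv 54: drop
After round 1: 5 messages still in flight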